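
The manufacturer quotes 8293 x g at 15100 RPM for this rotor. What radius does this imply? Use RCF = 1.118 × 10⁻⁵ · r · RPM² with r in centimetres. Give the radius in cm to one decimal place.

8293 = 1.118 × 10⁻⁵ × r × (15100)²
r = 8293 / (1.118 × 10⁻⁵ × 228,010,000) = 8293 / 2549.152 ≈ 3.253 cm

3.3 cm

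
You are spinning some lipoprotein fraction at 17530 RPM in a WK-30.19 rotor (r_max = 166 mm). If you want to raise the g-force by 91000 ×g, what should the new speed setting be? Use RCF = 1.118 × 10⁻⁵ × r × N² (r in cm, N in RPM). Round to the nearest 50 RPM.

r = 166 mm = 16.6 cm
Current RCF = 1.118 × 10⁻⁵ × 16.6 × (17530)² = 1.118 × 10⁻⁵ × 16.6 × 307,300,900 ≈ 57,031.4 × g
Target RCF = 57,031.4 + 91,000 = 148,031.4 × g
N² = 148,031.4 / (18.5588 × 10⁻⁵) = 797,634,545
N ≈ √797,634,545 ≈ 28,242.4

N₂ ≈ 28250 RPM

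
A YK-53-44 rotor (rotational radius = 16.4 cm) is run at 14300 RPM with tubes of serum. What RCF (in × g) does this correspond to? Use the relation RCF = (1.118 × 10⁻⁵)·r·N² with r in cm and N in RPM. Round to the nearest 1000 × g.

RCF = 1.118 × 10⁻⁵ × r × N²
RCF = 1.118 × 10⁻⁵ × 16.4 × (14300)² = 1.118 × 10⁻⁵ × 16.4 × 204,490,000 ≈ 37,493.7 × g

≈ 37000 × g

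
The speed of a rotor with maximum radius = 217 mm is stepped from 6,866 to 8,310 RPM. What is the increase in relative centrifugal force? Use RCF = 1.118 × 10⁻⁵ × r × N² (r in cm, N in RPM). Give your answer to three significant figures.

r = 217 mm = 21.7 cm
RCF₁ = 1.118 × 10⁻⁵ × 21.7 × (6866)² = 1.118 × 10⁻⁵ × 21.7 × 47,141,956 ≈ 11,436.9 × g
RCF₂ = 1.118 × 10⁻⁵ × 21.7 × (8310)² = 1.118 × 10⁻⁵ × 21.7 × 69,056,100 ≈ 16,753.4 × g
Increase = 16,753.4 − 11,436.9 = 5,316.5

5320 × g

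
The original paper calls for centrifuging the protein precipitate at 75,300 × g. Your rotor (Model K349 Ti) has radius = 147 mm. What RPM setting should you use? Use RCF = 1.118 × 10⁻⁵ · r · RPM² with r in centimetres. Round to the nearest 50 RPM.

N ≈ 21400 RPM

r = 147 mm = 14.7 cm
RCF = 1.118 × 10⁻⁵ × r × N²
75,300 = 1.118 × 10⁻⁵ × 14.7 × N²
N² = 75,300 / (16.4346 × 10⁻⁵) = 458,179,694
N ≈ √458,179,694 ≈ 21,405.1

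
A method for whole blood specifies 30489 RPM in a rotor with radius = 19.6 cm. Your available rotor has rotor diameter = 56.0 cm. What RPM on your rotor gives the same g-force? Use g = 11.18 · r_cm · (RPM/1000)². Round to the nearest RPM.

RCF_original = 11.18 × 19.6 × (30.489)² = 11.18 × 19.6 × 929.579121 ≈ 203,696.8 × g
Your rotor: r = 56.0 / 2 = 28 cm
203,696.8 = 11.18 × 28 × (N/1000)²
(N/1000)² = 203,696.8 / 313.04 = 650.7053
N = 1000 × √650.7053 ≈ 25,508.9

25509 RPM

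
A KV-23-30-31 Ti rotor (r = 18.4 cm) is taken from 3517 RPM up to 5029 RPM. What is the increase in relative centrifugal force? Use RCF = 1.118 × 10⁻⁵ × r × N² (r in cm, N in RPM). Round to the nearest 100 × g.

≈ 2700 × g

RCF₁ = 1.118 × 10⁻⁵ × 18.4 × (3517)² = 1.118 × 10⁻⁵ × 18.4 × 12,369,289 ≈ 2,544.5 × g
RCF₂ = 1.118 × 10⁻⁵ × 18.4 × (5029)² = 1.118 × 10⁻⁵ × 18.4 × 25,290,841 ≈ 5,202.6 × g
Increase = 5,202.6 − 2,544.5 = 2,658.1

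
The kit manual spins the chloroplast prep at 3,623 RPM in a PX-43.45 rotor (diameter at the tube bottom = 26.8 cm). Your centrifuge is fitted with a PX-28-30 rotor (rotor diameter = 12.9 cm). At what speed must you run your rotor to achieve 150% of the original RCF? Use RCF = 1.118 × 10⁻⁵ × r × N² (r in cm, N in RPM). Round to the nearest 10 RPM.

Original rotor: r = 26.8 / 2 = 13.4 cm
RCF = 1.118 × 10⁻⁵ × r × N²
RCF_original = 1.118 × 10⁻⁵ × 13.4 × (3623)² = 1.118 × 10⁻⁵ × 13.4 × 13,126,129 ≈ 1,966.5 × g
Target RCF = 1.5 × 1,966.5 ≈ 2,949.8 × g
Your rotor: r = 12.9 / 2 = 6.45 cm
2,949.8 = 1.118 × 10⁻⁵ × 6.45 × N²
N² = 2,949.8 / (7.2111 × 10⁻⁵) = 40,906,380
N ≈ √40,906,380 ≈ 6,395.8

6400 RPM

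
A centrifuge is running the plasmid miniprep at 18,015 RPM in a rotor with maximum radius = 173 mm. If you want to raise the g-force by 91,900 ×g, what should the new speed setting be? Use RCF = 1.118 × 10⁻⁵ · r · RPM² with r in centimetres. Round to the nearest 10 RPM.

N₂ ≈ 28280 RPM

r = 173 mm = 17.3 cm
Current RCF = 1.118 × 10⁻⁵ × 17.3 × (18015)² = 1.118 × 10⁻⁵ × 17.3 × 324,540,225 ≈ 62,770.6 × g
Target RCF = 62,770.6 + 91,900 = 154,670.6 × g
N² = 154,670.6 / (19.3414 × 10⁻⁵) = 799,686,682
N ≈ √799,686,682 ≈ 28,278.7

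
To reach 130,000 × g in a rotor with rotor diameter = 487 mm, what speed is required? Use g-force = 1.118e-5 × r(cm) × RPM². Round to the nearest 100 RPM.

≈ 21900 RPM

r = 487 mm / 2 = 243.5 mm = 24.35 cm
RCF = 1.118 × 10⁻⁵ × r × N²
130,000 = 1.118 × 10⁻⁵ × 24.35 × N²
N² = 130,000 / (27.2233 × 10⁻⁵) = 477,532,114
N ≈ √477,532,114 ≈ 21,852.5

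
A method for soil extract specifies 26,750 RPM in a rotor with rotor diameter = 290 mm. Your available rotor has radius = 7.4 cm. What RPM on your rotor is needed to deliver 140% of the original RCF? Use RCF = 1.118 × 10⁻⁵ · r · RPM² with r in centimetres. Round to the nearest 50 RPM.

Original rotor: r = 290 mm / 2 = 145 mm = 14.5 cm
RCF_original = 1.118 × 10⁻⁵ × 14.5 × (26750)² = 1.118 × 10⁻⁵ × 14.5 × 715,562,500 ≈ 115,999.8 × g
Target RCF = 1.4 × 115,999.8 ≈ 162,399.7 × g
162,399.7 = 1.118 × 10⁻⁵ × 7.4 × N²
N² = 162,399.7 / (8.2732 × 10⁻⁵) = 1,962,961,127
N ≈ √1,962,961,127 ≈ 44,305.3

44300 RPM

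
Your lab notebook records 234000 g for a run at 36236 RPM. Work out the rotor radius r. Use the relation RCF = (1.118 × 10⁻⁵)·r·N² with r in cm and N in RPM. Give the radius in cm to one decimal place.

RCF = 1.118 × 10⁻⁵ × r × N²
234000 = 1.118 × 10⁻⁵ × r × (36236)²
r = 234000 / (1.118 × 10⁻⁵ × 1,313,047,696) = 234000 / 14679.87 ≈ 15.940 cm

r ≈ 15.9 cm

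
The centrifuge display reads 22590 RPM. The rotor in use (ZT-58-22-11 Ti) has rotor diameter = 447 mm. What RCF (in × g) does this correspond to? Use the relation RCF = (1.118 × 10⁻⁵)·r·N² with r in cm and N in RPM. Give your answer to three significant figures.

128000 × g

r = 447 mm / 2 = 223.5 mm = 22.35 cm
RCF = 1.118 × 10⁻⁵ × r × N²
RCF = 1.118 × 10⁻⁵ × 22.35 × (22590)² = 1.118 × 10⁻⁵ × 22.35 × 510,308,100 ≈ 127,512.2 × g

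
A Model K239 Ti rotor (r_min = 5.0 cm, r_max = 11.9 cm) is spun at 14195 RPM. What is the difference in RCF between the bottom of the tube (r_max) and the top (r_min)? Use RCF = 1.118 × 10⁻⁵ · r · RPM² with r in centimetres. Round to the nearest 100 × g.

ΔRCF ≈ 15500 × g

RCF_max = 1.118 × 10⁻⁵ × 11.9 × (14195)² = 1.118 × 10⁻⁵ × 11.9 × 201,498,025 ≈ 26,807.7 × g
RCF_min = 1.118 × 10⁻⁵ × 5 × (14195)² = 1.118 × 10⁻⁵ × 5 × 201,498,025 ≈ 11,263.7 × g
ΔRCF = 26,807.7 − 11,263.7 = 15,544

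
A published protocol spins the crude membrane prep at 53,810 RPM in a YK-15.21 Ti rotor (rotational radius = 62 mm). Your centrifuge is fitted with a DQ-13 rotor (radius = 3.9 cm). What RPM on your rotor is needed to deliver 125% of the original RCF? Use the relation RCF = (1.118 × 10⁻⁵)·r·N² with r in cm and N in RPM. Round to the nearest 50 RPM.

Original rotor: r = 62 mm = 6.2 cm
RCF_original = 1.118 × 10⁻⁵ × 6.2 × (53810)² = 1.118 × 10⁻⁵ × 6.2 × 2,895,516,100 ≈ 200,705.6 × g
Target RCF = 1.25 × 200,705.6 ≈ 250,882 × g
250,882 = 1.118 × 10⁻⁵ × 3.9 × N²
N² = 250,882 / (4.3602 × 10⁻⁵) = 5,753,910,371
N ≈ √5,753,910,371 ≈ 75,854.5

75850 RPM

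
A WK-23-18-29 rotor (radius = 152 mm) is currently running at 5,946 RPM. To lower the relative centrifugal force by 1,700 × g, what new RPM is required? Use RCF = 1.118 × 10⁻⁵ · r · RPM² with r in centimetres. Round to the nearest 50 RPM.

r = 152 mm = 15.2 cm
Current RCF = 1.118 × 10⁻⁵ × 15.2 × (5946)² = 1.118 × 10⁻⁵ × 15.2 × 35,354,916 ≈ 6,008.1 × g
Target RCF = 6,008.1 − 1,700 = 4,308.1 × g
N² = 4,308.1 / (16.9936 × 10⁻⁵) = 25,351,309
N ≈ √25,351,309 ≈ 5,035.0

≈ 5050 RPM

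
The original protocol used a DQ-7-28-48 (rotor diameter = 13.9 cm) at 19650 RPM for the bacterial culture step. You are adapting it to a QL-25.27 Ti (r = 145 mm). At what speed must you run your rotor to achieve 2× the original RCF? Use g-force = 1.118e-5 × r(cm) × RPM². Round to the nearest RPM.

Original rotor: r = 13.9 / 2 = 6.95 cm
RCF = 1.118 × 10⁻⁵ × r × N²
RCF_original = 1.118 × 10⁻⁵ × 6.95 × (19650)² = 1.118 × 10⁻⁵ × 6.95 × 386,122,500 ≈ 30,002.1 × g
Target RCF = 2 × 30,002.1 ≈ 60,004.2 × g
Your rotor: r = 145 mm = 14.5 cm
60,004.2 = 1.118 × 10⁻⁵ × 14.5 × N²
N² = 60,004.2 / (16.211 × 10⁻⁵) = 370,144,963
N ≈ √370,144,963 ≈ 19,239.2

19239 RPM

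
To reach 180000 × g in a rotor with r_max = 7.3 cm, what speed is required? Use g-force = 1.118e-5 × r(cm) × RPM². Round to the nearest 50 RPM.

46950 RPM

180,000 = 1.118 × 10⁻⁵ × 7.3 × N²
N² = 180,000 / (8.1614 × 10⁻⁵) = 2,205,503,958
N ≈ √2,205,503,958 ≈ 46,962.8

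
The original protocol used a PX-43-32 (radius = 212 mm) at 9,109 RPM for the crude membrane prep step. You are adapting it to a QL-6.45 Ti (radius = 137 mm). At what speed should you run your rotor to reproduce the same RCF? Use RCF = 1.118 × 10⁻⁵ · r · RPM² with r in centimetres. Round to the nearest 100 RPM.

Original rotor: r = 212 mm = 21.2 cm
RCF = 1.118 × 10⁻⁵ × r × N²
RCF_original = 1.118 × 10⁻⁵ × 21.2 × (9109)² = 1.118 × 10⁻⁵ × 21.2 × 82,973,881 ≈ 19,666.1 × g
Your rotor: r = 137 mm = 13.7 cm
19,666.1 = 1.118 × 10⁻⁵ × 13.7 × N²
N² = 19,666.1 / (15.3166 × 10⁻⁵) = 128,397,294
N ≈ √128,397,294 ≈ 11,331.3

11300 RPM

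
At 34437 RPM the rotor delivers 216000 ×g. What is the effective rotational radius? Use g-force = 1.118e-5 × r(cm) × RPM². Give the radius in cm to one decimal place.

RCF = 1.118 × 10⁻⁵ × r × N²
216000 = 1.118 × 10⁻⁵ × r × (34437)²
r = 216000 / (1.118 × 10⁻⁵ × 1,185,906,969) = 216000 / 13258.44 ≈ 16.292 cm

r ≈ 16.3 cm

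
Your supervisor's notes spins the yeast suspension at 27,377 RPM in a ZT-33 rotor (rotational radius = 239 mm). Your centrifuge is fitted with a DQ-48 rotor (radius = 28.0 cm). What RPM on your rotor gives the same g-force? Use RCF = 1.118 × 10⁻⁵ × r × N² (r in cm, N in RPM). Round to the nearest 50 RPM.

Original rotor: r = 239 mm = 23.9 cm
RCF_original = 1.118 × 10⁻⁵ × 23.9 × (27377)² = 1.118 × 10⁻⁵ × 23.9 × 749,500,129 ≈ 200,267.9 × g
200,267.9 = 1.118 × 10⁻⁵ × 28 × N²
N² = 200,267.9 / (31.304 × 10⁻⁵) = 639,751,789
N ≈ √639,751,789 ≈ 25,293.3

≈ 25300 RPM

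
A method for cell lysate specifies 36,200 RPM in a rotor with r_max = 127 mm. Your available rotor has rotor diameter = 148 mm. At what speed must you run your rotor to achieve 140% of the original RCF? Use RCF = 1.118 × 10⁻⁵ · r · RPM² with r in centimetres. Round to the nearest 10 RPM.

≈ 56110 RPM

Original rotor: r = 127 mm = 12.7 cm
RCF_original = 1.118 × 10⁻⁵ × 12.7 × (36200)² = 1.118 × 10⁻⁵ × 12.7 × 1,310,440,000 ≈ 186,064.1 × g
Target RCF = 1.4 × 186,064.1 ≈ 260,489.7 × g
Your rotor: r = 148 mm / 2 = 74 mm = 7.4 cm
260,489.7 = 1.118 × 10⁻⁵ × 7.4 × N²
N² = 260,489.7 / (8.2732 × 10⁻⁵) = 3,148,596,674
N ≈ √3,148,596,674 ≈ 56,112.4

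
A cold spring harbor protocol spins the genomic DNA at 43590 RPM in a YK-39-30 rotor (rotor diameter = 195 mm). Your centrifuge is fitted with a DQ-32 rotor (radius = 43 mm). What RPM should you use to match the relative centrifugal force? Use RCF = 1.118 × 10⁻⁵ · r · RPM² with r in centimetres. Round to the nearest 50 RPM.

65650 RPM

Original rotor: r = 195 mm / 2 = 97.5 mm = 9.75 cm
RCF = 1.118 × 10⁻⁵ × r × N²
RCF_original = 1.118 × 10⁻⁵ × 9.75 × (43590)² = 1.118 × 10⁻⁵ × 9.75 × 1,900,088,100 ≈ 207,119.1 × g
Your rotor: r = 43 mm = 4.3 cm
207,119.1 = 1.118 × 10⁻⁵ × 4.3 × N²
N² = 207,119.1 / (4.8074 × 10⁻⁵) = 4,308,339,227
N ≈ √4,308,339,227 ≈ 65,637.9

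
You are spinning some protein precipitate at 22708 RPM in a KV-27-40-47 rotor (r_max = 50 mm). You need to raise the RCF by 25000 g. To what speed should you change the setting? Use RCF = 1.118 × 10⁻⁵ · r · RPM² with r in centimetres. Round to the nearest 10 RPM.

N₂ ≈ 31030 RPM

r = 50 mm = 5.0 cm
Current RCF = 1.118 × 10⁻⁵ × 5 × (22708)² = 1.118 × 10⁻⁵ × 5 × 515,653,264 ≈ 28,825 × g
Target RCF = 28,825 + 25,000 = 53,825 × g
N² = 53,825 / (5.59 × 10⁻⁵) = 962,880,143
N ≈ √962,880,143 ≈ 31,030.3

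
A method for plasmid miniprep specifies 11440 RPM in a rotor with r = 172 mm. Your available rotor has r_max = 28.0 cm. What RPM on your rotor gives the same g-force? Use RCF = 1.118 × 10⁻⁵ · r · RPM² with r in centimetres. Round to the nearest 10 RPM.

8970 RPM

Original rotor: r = 172 mm = 17.2 cm
RCF_original = 1.118 × 10⁻⁵ × 17.2 × (11440)² = 1.118 × 10⁻⁵ × 17.2 × 130,873,600 ≈ 25,166.5 × g
25,166.5 = 1.118 × 10⁻⁵ × 28 × N²
N² = 25,166.5 / (31.304 × 10⁻⁵) = 80,393,879
N ≈ √80,393,879 ≈ 8,966.3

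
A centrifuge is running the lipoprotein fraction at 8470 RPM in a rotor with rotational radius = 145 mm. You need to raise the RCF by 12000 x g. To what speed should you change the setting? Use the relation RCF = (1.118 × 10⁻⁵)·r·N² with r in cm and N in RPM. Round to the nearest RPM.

N₂ ≈ 12073 RPM

r = 145 mm = 14.5 cm
Current RCF = 1.118 × 10⁻⁵ × 14.5 × (8470)² = 1.118 × 10⁻⁵ × 14.5 × 71,740,900 ≈ 11,629.9 × g
Target RCF = 11,629.9 + 12,000 = 23,629.9 × g
N² = 23,629.9 / (16.211 × 10⁻⁵) = 145,764,604
N ≈ √145,764,604 ≈ 12,073.3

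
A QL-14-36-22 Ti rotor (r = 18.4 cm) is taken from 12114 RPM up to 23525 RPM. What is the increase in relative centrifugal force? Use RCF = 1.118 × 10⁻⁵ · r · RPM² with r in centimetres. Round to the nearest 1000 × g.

RCF₁ = 1.118 × 10⁻⁵ × 18.4 × (12114)² = 1.118 × 10⁻⁵ × 18.4 × 146,748,996 ≈ 30,188 × g
RCF₂ = 1.118 × 10⁻⁵ × 18.4 × (23525)² = 1.118 × 10⁻⁵ × 18.4 × 553,425,625 ≈ 113,846.3 × g
Increase = 113,846.3 − 30,188 = 83,658.3

≈ 84000 g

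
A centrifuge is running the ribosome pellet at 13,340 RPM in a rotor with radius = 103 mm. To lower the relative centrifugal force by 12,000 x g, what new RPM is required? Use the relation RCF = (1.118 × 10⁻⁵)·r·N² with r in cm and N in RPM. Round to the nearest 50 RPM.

8600 RPM

r = 103 mm = 10.3 cm
Current RCF = 1.118 × 10⁻⁵ × 10.3 × (13340)² = 1.118 × 10⁻⁵ × 10.3 × 177,955,600 ≈ 20,492.3 × g
Target RCF = 20,492.3 − 12,000 = 8,492.3 × g
N² = 8,492.3 / (11.5154 × 10⁻⁵) = 73,747,330
N ≈ √73,747,330 ≈ 8,587.6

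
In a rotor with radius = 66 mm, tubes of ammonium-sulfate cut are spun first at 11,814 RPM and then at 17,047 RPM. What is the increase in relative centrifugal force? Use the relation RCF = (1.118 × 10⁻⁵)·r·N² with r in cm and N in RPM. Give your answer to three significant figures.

r = 66 mm = 6.6 cm
RCF₁ = 1.118 × 10⁻⁵ × 6.6 × (11814)² = 1.118 × 10⁻⁵ × 6.6 × 139,570,596 ≈ 10,298.6 × g
RCF₂ = 1.118 × 10⁻⁵ × 6.6 × (17047)² = 1.118 × 10⁻⁵ × 6.6 × 290,600,209 ≈ 21,442.8 × g
Increase = 21,442.8 − 10,298.6 = 11,144.2

≈ 11100 ×g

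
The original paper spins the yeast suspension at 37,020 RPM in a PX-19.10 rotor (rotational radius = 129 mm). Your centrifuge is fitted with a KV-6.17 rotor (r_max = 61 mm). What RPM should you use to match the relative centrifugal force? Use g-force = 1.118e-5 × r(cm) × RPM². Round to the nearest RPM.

53835 RPM

Original rotor: r = 129 mm = 12.9 cm
RCF_original = 1.118 × 10⁻⁵ × 12.9 × (37020)² = 1.118 × 10⁻⁵ × 12.9 × 1,370,480,400 ≈ 197,653.4 × g
Your rotor: r = 61 mm = 6.1 cm
197,653.4 = 1.118 × 10⁻⁵ × 6.1 × N²
N² = 197,653.4 / (6.8198 × 10⁻⁵) = 2,898,228,687
N ≈ √2,898,228,687 ≈ 53,835.2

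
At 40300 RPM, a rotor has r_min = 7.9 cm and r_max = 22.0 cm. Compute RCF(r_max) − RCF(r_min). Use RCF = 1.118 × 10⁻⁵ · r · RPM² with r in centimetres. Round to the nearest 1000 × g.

≈ 256000 ×g

ΔRCF = 1.118 × 10⁻⁵ × (r_max − r_min) × N² = 1.118 × 10⁻⁵ × 14.1 × 1,624,090,000 ≈ 256,018.3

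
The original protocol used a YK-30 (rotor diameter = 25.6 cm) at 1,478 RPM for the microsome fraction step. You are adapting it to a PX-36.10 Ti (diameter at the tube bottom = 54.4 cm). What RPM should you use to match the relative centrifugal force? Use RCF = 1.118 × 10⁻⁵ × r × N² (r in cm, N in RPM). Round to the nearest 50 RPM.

Original rotor: r = 25.6 / 2 = 12.8 cm
RCF_original = 1.118 × 10⁻⁵ × 12.8 × (1478)² = 1.118 × 10⁻⁵ × 12.8 × 2,184,484 ≈ 312.6 × g
Your rotor: r = 54.4 / 2 = 27.2 cm
312.6 = 1.118 × 10⁻⁵ × 27.2 × N²
N² = 312.6 / (30.4096 × 10⁻⁵) = 1,027,965
N ≈ √1,027,965 ≈ 1,013.9

1000 RPM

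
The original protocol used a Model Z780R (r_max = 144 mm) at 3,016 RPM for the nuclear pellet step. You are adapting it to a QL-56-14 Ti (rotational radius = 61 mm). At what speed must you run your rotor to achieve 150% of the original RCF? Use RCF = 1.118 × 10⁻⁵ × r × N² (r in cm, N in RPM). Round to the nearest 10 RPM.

Original rotor: r = 144 mm = 14.4 cm
RCF = 1.118 × 10⁻⁵ × r × N²
RCF_original = 1.118 × 10⁻⁵ × 14.4 × (3016)² = 1.118 × 10⁻⁵ × 14.4 × 9,096,256 ≈ 1,464.4 × g
Target RCF = 1.5 × 1,464.4 ≈ 2,196.6 × g
Your rotor: r = 61 mm = 6.1 cm
2,196.6 = 1.118 × 10⁻⁵ × 6.1 × N²
N² = 2,196.6 / (6.8198 × 10⁻⁵) = 32,209,156
N ≈ √32,209,156 ≈ 5,675.3

5680 RPM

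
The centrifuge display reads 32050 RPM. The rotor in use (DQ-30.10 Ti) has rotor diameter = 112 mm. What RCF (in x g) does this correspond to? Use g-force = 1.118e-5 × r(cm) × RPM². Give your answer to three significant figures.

r = 112 mm / 2 = 56 mm = 5.6 cm
RCF = 1.118 × 10⁻⁵ × r × N²
RCF = 1.118 × 10⁻⁵ × 5.6 × (32050)² = 1.118 × 10⁻⁵ × 5.6 × 1,027,202,500 ≈ 64,311.1 × g

≈ 64300 x g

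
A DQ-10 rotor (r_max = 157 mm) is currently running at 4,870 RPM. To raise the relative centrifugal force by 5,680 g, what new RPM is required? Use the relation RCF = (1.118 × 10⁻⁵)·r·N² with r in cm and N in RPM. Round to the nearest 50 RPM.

N₂ ≈ 7500 RPM

r = 157 mm = 15.7 cm
Current RCF = 1.118 × 10⁻⁵ × 15.7 × (4870)² = 1.118 × 10⁻⁵ × 15.7 × 23,716,900 ≈ 4,162.9 × g
Target RCF = 4,162.9 + 5,680 = 9,842.9 × g
N² = 9,842.9 / (17.5526 × 10⁻⁵) = 56,076,593
N ≈ √56,076,593 ≈ 7,488.4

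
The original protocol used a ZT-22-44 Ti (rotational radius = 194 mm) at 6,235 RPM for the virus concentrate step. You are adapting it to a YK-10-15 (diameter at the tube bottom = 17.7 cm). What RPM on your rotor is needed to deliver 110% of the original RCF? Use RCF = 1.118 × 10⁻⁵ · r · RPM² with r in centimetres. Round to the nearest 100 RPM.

≈ 9700 RPM

Original rotor: r = 194 mm = 19.4 cm
RCF_original = 1.118 × 10⁻⁵ × 19.4 × (6235)² = 1.118 × 10⁻⁵ × 19.4 × 38,875,225 ≈ 8,431.7 × g
Target RCF = 1.1 × 8,431.7 ≈ 9,274.9 × g
Your rotor: r = 17.7 / 2 = 8.85 cm
9,274.9 = 1.118 × 10⁻⁵ × 8.85 × N²
N² = 9,274.9 / (9.8943 × 10⁻⁵) = 93,739,830
N ≈ √93,739,830 ≈ 9,681.9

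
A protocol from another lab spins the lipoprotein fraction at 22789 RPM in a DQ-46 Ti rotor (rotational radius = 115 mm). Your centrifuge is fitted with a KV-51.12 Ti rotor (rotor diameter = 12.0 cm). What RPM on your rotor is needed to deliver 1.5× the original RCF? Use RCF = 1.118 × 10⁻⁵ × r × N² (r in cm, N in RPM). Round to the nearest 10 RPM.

≈ 38640 RPM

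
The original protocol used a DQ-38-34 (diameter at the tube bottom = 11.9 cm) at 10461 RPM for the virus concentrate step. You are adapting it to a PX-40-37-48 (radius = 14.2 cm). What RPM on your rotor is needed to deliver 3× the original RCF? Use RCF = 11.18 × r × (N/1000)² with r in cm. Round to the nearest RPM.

11729 RPM

Original rotor: r = 11.9 / 2 = 5.95 cm
RCF_original = 11.18 × 5.95 × (10.461)² = 11.18 × 5.95 × 109.432521 ≈ 7,279.6 × g
Target RCF = 3 × 7,279.6 ≈ 21,838.8 × g
21,838.8 = 11.18 × 14.2 × (N/1000)²
(N/1000)² = 21,838.8 / 158.756 = 137.562
N = 1000 × √137.562 ≈ 11,728.7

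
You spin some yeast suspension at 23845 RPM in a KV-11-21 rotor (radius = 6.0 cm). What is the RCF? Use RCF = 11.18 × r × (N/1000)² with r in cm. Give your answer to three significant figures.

≈ 38100 ×g

RCF = 11.18 × 6 × (23.845)² = 11.18 × 6 × 568.584025 ≈ 38,140.6 × g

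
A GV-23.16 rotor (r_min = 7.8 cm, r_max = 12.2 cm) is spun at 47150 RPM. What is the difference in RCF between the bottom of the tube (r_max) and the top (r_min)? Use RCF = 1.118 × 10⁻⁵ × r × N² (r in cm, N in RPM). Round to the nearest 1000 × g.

ΔRCF = 1.118 × 10⁻⁵ × (r_max − r_min) × N² = 1.118 × 10⁻⁵ × 4.4 × 2,223,122,500 ≈ 109,359.8

109000 × g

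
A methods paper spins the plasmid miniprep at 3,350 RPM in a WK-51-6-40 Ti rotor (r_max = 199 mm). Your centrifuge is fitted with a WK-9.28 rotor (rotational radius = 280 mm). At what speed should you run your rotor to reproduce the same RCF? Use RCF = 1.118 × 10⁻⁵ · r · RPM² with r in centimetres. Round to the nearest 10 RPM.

≈ 2820 RPM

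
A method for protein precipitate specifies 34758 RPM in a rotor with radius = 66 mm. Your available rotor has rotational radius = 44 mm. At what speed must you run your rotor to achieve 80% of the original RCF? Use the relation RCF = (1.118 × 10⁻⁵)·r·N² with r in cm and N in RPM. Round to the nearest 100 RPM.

≈ 38100 RPM

Original rotor: r = 66 mm = 6.6 cm
RCF_original = 1.118 × 10⁻⁵ × 6.6 × (34758)² = 1.118 × 10⁻⁵ × 6.6 × 1,208,118,564 ≈ 89,144.7 × g
Target RCF = 0.8 × 89,144.7 ≈ 71,315.8 × g
Your rotor: r = 44 mm = 4.4 cm
71,315.8 = 1.118 × 10⁻⁵ × 4.4 × N²
N² = 71,315.8 / (4.9192 × 10⁻⁵) = 1,449,743,861
N ≈ √1,449,743,861 ≈ 38,075.5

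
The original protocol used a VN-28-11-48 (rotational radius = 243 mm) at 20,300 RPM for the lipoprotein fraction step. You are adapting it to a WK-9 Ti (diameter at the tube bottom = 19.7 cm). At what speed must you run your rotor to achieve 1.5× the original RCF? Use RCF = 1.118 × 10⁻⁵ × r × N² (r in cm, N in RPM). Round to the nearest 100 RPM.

Original rotor: r = 243 mm = 24.3 cm
RCF = 1.118 × 10⁻⁵ × r × N²
RCF_original = 1.118 × 10⁻⁵ × 24.3 × (20300)² = 1.118 × 10⁻⁵ × 24.3 × 412,090,000 ≈ 111,954.1 × g
Target RCF = 1.5 × 111,954.1 ≈ 167,931.2 × g
Your rotor: r = 19.7 / 2 = 9.85 cm
167,931.2 = 1.118 × 10⁻⁵ × 9.85 × N²
N² = 167,931.2 / (11.0123 × 10⁻⁵) = 1,524,942,110
N ≈ √1,524,942,110 ≈ 39,050.5

39100 RPM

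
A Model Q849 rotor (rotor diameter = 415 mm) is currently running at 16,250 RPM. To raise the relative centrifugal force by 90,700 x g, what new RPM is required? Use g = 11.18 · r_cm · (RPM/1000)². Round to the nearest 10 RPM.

r = 415 mm / 2 = 207.5 mm = 20.75 cm
Current RCF = 11.18 × 20.75 × (16.25)² = 11.18 × 20.75 × 264.0625 ≈ 61,258.5 × g
Target RCF = 61,258.5 + 90,700 = 151,958.5 × g
(N/1000)² = 151,958.5 / 231.985 = 655.0359
N = 1000 × √655.0359 ≈ 25,593.7

N₂ ≈ 25590 RPM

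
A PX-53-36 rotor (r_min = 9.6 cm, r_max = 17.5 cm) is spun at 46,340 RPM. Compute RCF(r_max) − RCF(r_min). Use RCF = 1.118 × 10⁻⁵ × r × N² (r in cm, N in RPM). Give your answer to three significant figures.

ΔRCF ≈ 190000 x g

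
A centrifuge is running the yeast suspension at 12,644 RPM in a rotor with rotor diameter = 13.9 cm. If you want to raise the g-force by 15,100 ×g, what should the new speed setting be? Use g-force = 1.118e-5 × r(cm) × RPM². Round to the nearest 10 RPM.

r = 13.9 / 2 = 6.95 cm
Current RCF = 1.118 × 10⁻⁵ × 6.95 × (12644)² = 1.118 × 10⁻⁵ × 6.95 × 159,870,736 ≈ 12,422.1 × g
Target RCF = 12,422.1 + 15,100 = 27,522.1 × g
N² = 27,522.1 / (7.7701 × 10⁻⁵) = 354,205,223
N ≈ √354,205,223 ≈ 18,820.3

N₂ ≈ 18820 RPM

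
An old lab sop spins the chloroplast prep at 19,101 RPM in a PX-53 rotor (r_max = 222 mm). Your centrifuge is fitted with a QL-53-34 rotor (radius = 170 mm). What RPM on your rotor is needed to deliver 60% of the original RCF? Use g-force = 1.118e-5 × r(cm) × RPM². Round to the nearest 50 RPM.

≈ 16900 RPM

Original rotor: r = 222 mm = 22.2 cm
RCF = 1.118 × 10⁻⁵ × r × N²
RCF_original = 1.118 × 10⁻⁵ × 22.2 × (19101)² = 1.118 × 10⁻⁵ × 22.2 × 364,848,201 ≈ 90,553.9 × g
Target RCF = 0.6 × 90,553.9 ≈ 54,332.3 × g
Your rotor: r = 170 mm = 17.0 cm
54,332.3 = 1.118 × 10⁻⁵ × 17 × N²
N² = 54,332.3 / (19.006 × 10⁻⁵) = 285,869,199
N ≈ √285,869,199 ≈ 16,907.7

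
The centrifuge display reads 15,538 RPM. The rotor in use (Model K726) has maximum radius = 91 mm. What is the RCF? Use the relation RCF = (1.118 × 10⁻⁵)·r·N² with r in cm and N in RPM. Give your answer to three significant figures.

r = 91 mm = 9.1 cm
RCF = 1.118 × 10⁻⁵ × 9.1 × (15538)² = 1.118 × 10⁻⁵ × 9.1 × 241,429,444 ≈ 24,562.5 × g

24600 g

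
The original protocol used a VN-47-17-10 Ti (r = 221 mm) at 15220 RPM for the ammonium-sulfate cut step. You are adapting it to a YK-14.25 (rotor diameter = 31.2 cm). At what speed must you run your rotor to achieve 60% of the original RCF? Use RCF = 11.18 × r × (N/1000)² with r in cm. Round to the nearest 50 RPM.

≈ 14050 RPM

Original rotor: r = 221 mm = 22.1 cm
RCF_original = 11.18 × 22.1 × (15.22)² = 11.18 × 22.1 × 231.6484 ≈ 57,235.2 × g
Target RCF = 0.6 × 57,235.2 ≈ 34,341.1 × g
Your rotor: r = 31.2 / 2 = 15.6 cm
34,341.1 = 11.18 × 15.6 × (N/1000)²
(N/1000)² = 34,341.1 / 174.408 = 196.9009
N = 1000 × √196.9009 ≈ 14,032.1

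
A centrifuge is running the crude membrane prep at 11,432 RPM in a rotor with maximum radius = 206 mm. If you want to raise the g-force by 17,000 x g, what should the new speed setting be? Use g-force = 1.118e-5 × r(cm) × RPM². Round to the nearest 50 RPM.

≈ 14300 RPM

r = 206 mm = 20.6 cm
Current RCF = 1.118 × 10⁻⁵ × 20.6 × (11432)² = 1.118 × 10⁻⁵ × 20.6 × 130,690,624 ≈ 30,099.1 × g
Target RCF = 30,099.1 + 17,000 = 47,099.1 × g
N² = 47,099.1 / (23.0308 × 10⁻⁵) = 204,504,837
N ≈ √204,504,837 ≈ 14,300.5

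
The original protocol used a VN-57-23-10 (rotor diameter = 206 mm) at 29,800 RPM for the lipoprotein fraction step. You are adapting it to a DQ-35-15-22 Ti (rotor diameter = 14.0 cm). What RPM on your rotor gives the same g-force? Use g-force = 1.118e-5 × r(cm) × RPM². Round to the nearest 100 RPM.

Original rotor: r = 206 mm / 2 = 103 mm = 10.3 cm
RCF_original = 1.118 × 10⁻⁵ × 10.3 × (29800)² = 1.118 × 10⁻⁵ × 10.3 × 888,040,000 ≈ 102,261.4 × g
Your rotor: r = 14.0 / 2 = 7 cm
102,261.4 = 1.118 × 10⁻⁵ × 7 × N²
N² = 102,261.4 / (7.826 × 10⁻⁵) = 1,306,687,963
N ≈ √1,306,687,963 ≈ 36,148.1

≈ 36100 RPM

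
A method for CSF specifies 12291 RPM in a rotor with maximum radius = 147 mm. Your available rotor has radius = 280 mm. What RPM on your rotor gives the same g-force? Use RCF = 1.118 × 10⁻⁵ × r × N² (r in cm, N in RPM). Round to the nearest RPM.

8906 RPM

Original rotor: r = 147 mm = 14.7 cm
RCF = 1.118 × 10⁻⁵ × r × N²
RCF_original = 1.118 × 10⁻⁵ × 14.7 × (12291)² = 1.118 × 10⁻⁵ × 14.7 × 151,068,681 ≈ 24,827.5 × g
Your rotor: r = 280 mm = 28.0 cm
24,827.5 = 1.118 × 10⁻⁵ × 28 × N²
N² = 24,827.5 / (31.304 × 10⁻⁵) = 79,310,951
N ≈ √79,310,951 ≈ 8,905.7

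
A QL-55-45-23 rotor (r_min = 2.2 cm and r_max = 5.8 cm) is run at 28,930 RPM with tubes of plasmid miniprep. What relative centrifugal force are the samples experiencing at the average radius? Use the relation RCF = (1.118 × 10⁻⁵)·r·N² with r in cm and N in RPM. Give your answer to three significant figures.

≈ 37400 g

r_avg = (2.2 + 5.8) / 2 = 4 cm
RCF = 1.118 × 10⁻⁵ × 4 × (28930)² = 1.118 × 10⁻⁵ × 4 × 836,944,900 ≈ 37,428.2 × g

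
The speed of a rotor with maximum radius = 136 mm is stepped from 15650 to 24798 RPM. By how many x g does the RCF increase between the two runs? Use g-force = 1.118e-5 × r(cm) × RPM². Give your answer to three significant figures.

r = 136 mm = 13.6 cm
RCF₁ = 1.118 × 10⁻⁵ × 13.6 × (15650)² = 1.118 × 10⁻⁵ × 13.6 × 244,922,500 ≈ 37,240 × g
RCF₂ = 1.118 × 10⁻⁵ × 13.6 × (24798)² = 1.118 × 10⁻⁵ × 13.6 × 614,940,804 ≈ 93,500.5 × g
Increase = 93,500.5 − 37,240 = 56,260.5

56300 x g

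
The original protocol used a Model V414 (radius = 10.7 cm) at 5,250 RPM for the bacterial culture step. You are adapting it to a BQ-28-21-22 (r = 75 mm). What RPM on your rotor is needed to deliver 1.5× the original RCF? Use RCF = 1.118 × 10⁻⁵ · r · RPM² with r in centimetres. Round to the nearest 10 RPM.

RCF_original = 1.118 × 10⁻⁵ × 10.7 × (5250)² = 1.118 × 10⁻⁵ × 10.7 × 27,562,500 ≈ 3,297.2 × g
Target RCF = 1.5 × 3,297.2 ≈ 4,945.8 × g
Your rotor: r = 75 mm = 7.5 cm
4,945.8 = 1.118 × 10⁻⁵ × 7.5 × N²
N² = 4,945.8 / (8.385 × 10⁻⁵) = 58,983,900
N ≈ √58,983,900 ≈ 7,680.1

≈ 7680 RPM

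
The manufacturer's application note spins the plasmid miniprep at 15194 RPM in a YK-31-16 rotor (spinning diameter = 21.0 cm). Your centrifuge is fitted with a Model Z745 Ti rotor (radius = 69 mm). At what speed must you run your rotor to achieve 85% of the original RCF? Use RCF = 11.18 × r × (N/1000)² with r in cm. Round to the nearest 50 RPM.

Original rotor: r = 21.0 / 2 = 10.5 cm
RCF_original = 11.18 × 10.5 × (15.194)² = 11.18 × 10.5 × 230.857636 ≈ 27,100.4 × g
Target RCF = 0.85 × 27,100.4 ≈ 23,035.3 × g
Your rotor: r = 69 mm = 6.9 cm
23,035.3 = 11.18 × 6.9 × (N/1000)²
(N/1000)² = 23,035.3 / 77.142 = 298.6091
N = 1000 × √298.6091 ≈ 17,280.3

17300 RPM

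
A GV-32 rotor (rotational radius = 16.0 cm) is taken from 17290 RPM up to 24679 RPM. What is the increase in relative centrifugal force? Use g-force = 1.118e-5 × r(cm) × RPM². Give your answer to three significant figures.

RCF₁ = 1.118 × 10⁻⁵ × 16 × (17290)² = 1.118 × 10⁻⁵ × 16 × 298,944,100 ≈ 53,475.1 × g
RCF₂ = 1.118 × 10⁻⁵ × 16 × (24679)² = 1.118 × 10⁻⁵ × 16 × 609,053,041 ≈ 108,947.4 × g
Increase = 108,947.4 − 53,475.1 = 55,472.3

≈ 55500 × g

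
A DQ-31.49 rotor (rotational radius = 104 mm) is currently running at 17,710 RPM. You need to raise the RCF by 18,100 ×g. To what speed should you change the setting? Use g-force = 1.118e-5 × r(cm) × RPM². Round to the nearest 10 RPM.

r = 104 mm = 10.4 cm
Current RCF = 1.118 × 10⁻⁵ × 10.4 × (17710)² = 1.118 × 10⁻⁵ × 10.4 × 313,644,100 ≈ 36,468 × g
Target RCF = 36,468 + 18,100 = 54,568 × g
N² = 54,568 / (11.6272 × 10⁻⁵) = 469,313,334
N ≈ √469,313,334 ≈ 21,663.6

N₂ ≈ 21660 RPM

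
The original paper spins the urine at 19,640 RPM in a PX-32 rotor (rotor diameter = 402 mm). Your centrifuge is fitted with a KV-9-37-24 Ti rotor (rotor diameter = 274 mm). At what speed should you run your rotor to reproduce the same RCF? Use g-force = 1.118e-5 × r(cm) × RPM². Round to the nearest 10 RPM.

23790 RPM

Original rotor: r = 402 mm / 2 = 201 mm = 20.1 cm
RCF_original = 1.118 × 10⁻⁵ × 20.1 × (19640)² = 1.118 × 10⁻⁵ × 20.1 × 385,729,600 ≈ 86,680.4 × g
Your rotor: r = 274 mm / 2 = 137 mm = 13.7 cm
86,680.4 = 1.118 × 10⁻⁵ × 13.7 × N²
N² = 86,680.4 / (15.3166 × 10⁻⁵) = 565,924,552
N ≈ √565,924,552 ≈ 23,789.2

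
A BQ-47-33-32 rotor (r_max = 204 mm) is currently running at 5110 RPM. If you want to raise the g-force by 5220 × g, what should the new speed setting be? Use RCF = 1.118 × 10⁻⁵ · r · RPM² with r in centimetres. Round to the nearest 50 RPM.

r = 204 mm = 20.4 cm
Current RCF = 1.118 × 10⁻⁵ × 20.4 × (5110)² = 1.118 × 10⁻⁵ × 20.4 × 26,112,100 ≈ 5,955.4 × g
Target RCF = 5,955.4 + 5,220 = 11,175.4 × g
N² = 11,175.4 / (22.8072 × 10⁻⁵) = 48,999,439
N ≈ √48,999,439 ≈ 7,000.0

7000 RPM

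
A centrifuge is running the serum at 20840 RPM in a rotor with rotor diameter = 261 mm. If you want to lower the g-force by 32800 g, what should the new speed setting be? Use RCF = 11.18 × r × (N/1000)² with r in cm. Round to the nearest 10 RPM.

N₂ ≈ 14470 RPM

r = 261 mm / 2 = 130.5 mm = 13.05 cm
Current RCF = 11.18 × 13.05 × (20.84)² = 11.18 × 13.05 × 434.3056 ≈ 63,364.8 × g
Target RCF = 63,364.8 − 32,800 = 30,564.8 × g
(N/1000)² = 30,564.8 / 145.899 = 209.4929
N = 1000 × √209.4929 ≈ 14,473.9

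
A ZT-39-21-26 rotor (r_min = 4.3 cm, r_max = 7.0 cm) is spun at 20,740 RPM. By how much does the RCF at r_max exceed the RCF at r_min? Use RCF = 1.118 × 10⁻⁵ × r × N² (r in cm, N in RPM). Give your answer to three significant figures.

13000 ×g

RCF_max = 1.118 × 10⁻⁵ × 7 × (20740)² = 1.118 × 10⁻⁵ × 7 × 430,147,600 ≈ 33,663.4 × g
RCF_min = 1.118 × 10⁻⁵ × 4.3 × (20740)² = 1.118 × 10⁻⁵ × 4.3 × 430,147,600 ≈ 20,678.9 × g
ΔRCF = 33,663.4 − 20,678.9 = 12,984.5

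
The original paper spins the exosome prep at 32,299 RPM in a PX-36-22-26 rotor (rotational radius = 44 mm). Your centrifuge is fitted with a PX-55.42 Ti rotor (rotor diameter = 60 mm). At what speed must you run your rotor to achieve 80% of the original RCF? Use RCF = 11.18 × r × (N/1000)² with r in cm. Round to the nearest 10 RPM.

Original rotor: r = 44 mm = 4.4 cm
RCF_original = 11.18 × 4.4 × (32.299)² = 11.18 × 4.4 × 1,043.225401 ≈ 51,318.3 × g
Target RCF = 0.8 × 51,318.3 ≈ 41,054.6 × g
Your rotor: r = 60 mm / 2 = 30 mm = 3 cm
41,054.6 = 11.18 × 3 × (N/1000)²
(N/1000)² = 41,054.6 / 33.54 = 1224.049
N = 1000 × √1224.049 ≈ 34,986.4

34990 RPM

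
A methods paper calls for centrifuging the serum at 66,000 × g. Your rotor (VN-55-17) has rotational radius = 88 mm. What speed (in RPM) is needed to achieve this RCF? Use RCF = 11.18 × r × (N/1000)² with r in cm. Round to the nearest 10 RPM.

≈ 25900 RPM

r = 88 mm = 8.8 cm
RCF = 11.18 × r × (N/1000)²
66,000 = 11.18 × 8.8 × (N/1000)²
(N/1000)² = 66,000 / 98.384 = 670.8408
N = 1000 × √670.8408 ≈ 25,900.6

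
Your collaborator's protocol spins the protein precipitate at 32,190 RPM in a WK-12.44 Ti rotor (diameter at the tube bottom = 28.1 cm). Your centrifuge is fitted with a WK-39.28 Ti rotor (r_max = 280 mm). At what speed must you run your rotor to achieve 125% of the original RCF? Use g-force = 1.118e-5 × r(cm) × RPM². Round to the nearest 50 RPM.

Original rotor: r = 28.1 / 2 = 14.05 cm
RCF = 1.118 × 10⁻⁵ × r × N²
RCF_original = 1.118 × 10⁻⁵ × 14.05 × (32190)² = 1.118 × 10⁻⁵ × 14.05 × 1,036,196,100 ≈ 162,764.6 × g
Target RCF = 1.25 × 162,764.6 ≈ 203,455.8 × g
Your rotor: r = 280 mm = 28.0 cm
203,455.8 = 1.118 × 10⁻⁵ × 28 × N²
N² = 203,455.8 / (31.304 × 10⁻⁵) = 649,935,472
N ≈ √649,935,472 ≈ 25,493.8

≈ 25500 RPM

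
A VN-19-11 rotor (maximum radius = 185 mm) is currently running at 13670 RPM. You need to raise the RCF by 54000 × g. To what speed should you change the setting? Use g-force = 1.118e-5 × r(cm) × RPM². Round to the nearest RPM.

N₂ ≈ 21165 RPM

r = 185 mm = 18.5 cm
Current RCF = 1.118 × 10⁻⁵ × 18.5 × (13670)² = 1.118 × 10⁻⁵ × 18.5 × 186,868,900 ≈ 38,650.1 × g
Target RCF = 38,650.1 + 54,000 = 92,650.1 × g
N² = 92,650.1 / (20.683 × 10⁻⁵) = 447,952,908
N ≈ √447,952,908 ≈ 21,164.9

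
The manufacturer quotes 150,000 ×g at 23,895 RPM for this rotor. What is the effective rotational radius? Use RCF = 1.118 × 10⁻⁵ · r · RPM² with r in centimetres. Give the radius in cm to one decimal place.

150000 = 1.118 × 10⁻⁵ × r × (23895)²
r = 150000 / (1.118 × 10⁻⁵ × 570,971,025) = 150000 / 6383.456 ≈ 23.498 cm

≈ 23.5 cm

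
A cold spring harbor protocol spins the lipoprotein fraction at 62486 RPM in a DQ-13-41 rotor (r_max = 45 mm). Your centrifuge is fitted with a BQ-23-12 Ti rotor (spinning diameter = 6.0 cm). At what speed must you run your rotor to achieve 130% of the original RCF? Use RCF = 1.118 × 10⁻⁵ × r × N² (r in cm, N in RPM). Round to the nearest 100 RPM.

87300 RPM

Original rotor: r = 45 mm = 4.5 cm
RCF = 1.118 × 10⁻⁵ × r × N²
RCF_original = 1.118 × 10⁻⁵ × 4.5 × (62486)² = 1.118 × 10⁻⁵ × 4.5 × 3,904,500,196 ≈ 196,435.4 × g
Target RCF = 1.3 × 196,435.4 ≈ 255,366 × g
Your rotor: r = 6.0 / 2 = 3 cm
255,366 = 1.118 × 10⁻⁵ × 3 × N²
N² = 255,366 / (3.354 × 10⁻⁵) = 7,613,774,597
N ≈ √7,613,774,597 ≈ 87,256.9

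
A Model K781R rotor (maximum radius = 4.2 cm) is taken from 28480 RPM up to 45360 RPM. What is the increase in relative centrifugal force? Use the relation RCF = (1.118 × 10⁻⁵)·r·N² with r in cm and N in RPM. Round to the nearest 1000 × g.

59000 g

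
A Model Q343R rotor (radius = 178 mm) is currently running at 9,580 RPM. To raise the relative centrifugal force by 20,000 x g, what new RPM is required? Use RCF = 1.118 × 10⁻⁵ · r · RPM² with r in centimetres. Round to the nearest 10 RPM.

13870 RPM

r = 178 mm = 17.8 cm
Current RCF = 1.118 × 10⁻⁵ × 17.8 × (9580)² = 1.118 × 10⁻⁵ × 17.8 × 91,776,400 ≈ 18,263.9 × g
Target RCF = 18,263.9 + 20,000 = 38,263.9 × g
N² = 38,263.9 / (19.9004 × 10⁻⁵) = 192,277,040
N ≈ √192,277,040 ≈ 13,866.4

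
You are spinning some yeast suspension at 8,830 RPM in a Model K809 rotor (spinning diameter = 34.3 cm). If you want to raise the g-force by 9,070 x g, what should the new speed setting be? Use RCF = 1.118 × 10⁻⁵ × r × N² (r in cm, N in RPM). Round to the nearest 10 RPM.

r = 34.3 / 2 = 17.15 cm
Current RCF = 1.118 × 10⁻⁵ × 17.15 × (8830)² = 1.118 × 10⁻⁵ × 17.15 × 77,968,900 ≈ 14,949.5 × g
Target RCF = 14,949.5 + 9,070 = 24,019.5 × g
N² = 24,019.5 / (19.1737 × 10⁻⁵) = 125,273,161
N ≈ √125,273,161 ≈ 11,192.5

N₂ ≈ 11190 RPM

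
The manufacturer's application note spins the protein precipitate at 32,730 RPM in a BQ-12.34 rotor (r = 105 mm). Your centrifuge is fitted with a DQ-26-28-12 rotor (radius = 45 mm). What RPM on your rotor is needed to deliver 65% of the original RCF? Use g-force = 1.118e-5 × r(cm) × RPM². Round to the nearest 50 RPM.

Original rotor: r = 105 mm = 10.5 cm
RCF = 1.118 × 10⁻⁵ × r × N²
RCF_original = 1.118 × 10⁻⁵ × 10.5 × (32730)² = 1.118 × 10⁻⁵ × 10.5 × 1,071,252,900 ≈ 125,754.4 × g
Target RCF = 0.65 × 125,754.4 ≈ 81,740.4 × g
Your rotor: r = 45 mm = 4.5 cm
81,740.4 = 1.118 × 10⁻⁵ × 4.5 × N²
N² = 81,740.4 / (5.031 × 10⁻⁵) = 1,624,734,645
N ≈ √1,624,734,645 ≈ 40,308.0

40300 RPM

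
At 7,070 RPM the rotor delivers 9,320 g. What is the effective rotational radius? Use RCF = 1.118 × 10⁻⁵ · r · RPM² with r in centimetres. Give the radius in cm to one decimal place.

9320 = 1.118 × 10⁻⁵ × r × (7070)²
r = 9320 / (1.118 × 10⁻⁵ × 49,984,900) = 9320 / 558.8312 ≈ 16.678 cm

≈ 16.7 cm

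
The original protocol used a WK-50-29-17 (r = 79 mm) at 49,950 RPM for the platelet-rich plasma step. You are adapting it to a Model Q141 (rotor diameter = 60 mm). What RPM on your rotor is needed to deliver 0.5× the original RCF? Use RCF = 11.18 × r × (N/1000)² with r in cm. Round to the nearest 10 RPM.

Original rotor: r = 79 mm = 7.9 cm
RCF_original = 11.18 × 7.9 × (49.95)² = 11.18 × 7.9 × 2,495.0025 ≈ 220,363.6 × g
Target RCF = 0.5 × 220,363.6 ≈ 110,181.8 × g
Your rotor: r = 60 mm / 2 = 30 mm = 3 cm
110,181.8 = 11.18 × 3 × (N/1000)²
(N/1000)² = 110,181.8 / 33.54 = 3285.086
N = 1000 × √3285.086 ≈ 57,315.7

57320 RPM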